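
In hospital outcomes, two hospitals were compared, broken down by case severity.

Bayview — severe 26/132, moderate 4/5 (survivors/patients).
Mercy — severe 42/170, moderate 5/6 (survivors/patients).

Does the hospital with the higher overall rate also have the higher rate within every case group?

Severe: Bayview 26/132 = 19.7%, Mercy 42/170 = 24.7% → Mercy
Moderate: Bayview 4/5 = 80.0%, Mercy 5/6 = 83.3% → Mercy
Overall: Bayview 30/137 = 21.9%, Mercy 47/176 = 26.7% → Mercy
Mercy wins overall and in every case group — no reversal.

Yes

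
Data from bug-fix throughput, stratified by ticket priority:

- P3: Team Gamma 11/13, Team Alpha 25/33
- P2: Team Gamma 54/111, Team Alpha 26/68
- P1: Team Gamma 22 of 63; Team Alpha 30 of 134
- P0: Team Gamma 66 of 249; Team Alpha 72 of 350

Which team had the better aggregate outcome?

Team Gamma

P3: Team Gamma 11/13 = 84.6%, Team Alpha 25/33 = 75.8% → Team Gamma
P2: Team Gamma 54/111 = 48.6%, Team Alpha 26/68 = 38.2% → Team Gamma
P1: Team Gamma 22/63 = 34.9%, Team Alpha 30/134 = 22.4% → Team Gamma
P0: Team Gamma 66/249 = 26.5%, Team Alpha 72/350 = 20.6% → Team Gamma
Overall: Team Gamma 153/436 = 35.1%, Team Alpha 153/585 = 26.2% → Team Gamma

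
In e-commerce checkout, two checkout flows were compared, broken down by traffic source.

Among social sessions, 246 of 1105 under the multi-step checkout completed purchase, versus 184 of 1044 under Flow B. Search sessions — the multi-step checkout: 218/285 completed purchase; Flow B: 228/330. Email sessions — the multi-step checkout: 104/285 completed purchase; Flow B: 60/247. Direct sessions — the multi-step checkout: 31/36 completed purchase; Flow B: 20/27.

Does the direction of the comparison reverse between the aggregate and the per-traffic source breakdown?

No

Social: the multi-step checkout 246/1105 = 22.3%, Flow B 184/1044 = 17.6% → the multi-step checkout
Search: the multi-step checkout 218/285 = 76.5%, Flow B 228/330 = 69.1% → the multi-step checkout
Email: the multi-step checkout 104/285 = 36.5%, Flow B 60/247 = 24.3% → the multi-step checkout
Direct: the multi-step checkout 31/36 = 86.1%, Flow B 20/27 = 74.1% → the multi-step checkout
Overall: the multi-step checkout 599/1711 = 35.0%, Flow B 492/1648 = 29.9% → the multi-step checkout
The multi-step checkout wins overall and in every traffic group — no reversal.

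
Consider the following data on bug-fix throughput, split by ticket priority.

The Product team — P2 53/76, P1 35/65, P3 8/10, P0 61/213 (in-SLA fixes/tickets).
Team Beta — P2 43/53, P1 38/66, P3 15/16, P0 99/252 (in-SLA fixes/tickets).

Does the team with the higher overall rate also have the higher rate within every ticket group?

P2: the Product team 53/76 = 69.7%, Team Beta 43/53 = 81.1% → Team Beta
P1: the Product team 35/65 = 53.8%, Team Beta 38/66 = 57.6% → Team Beta
P3: the Product team 8/10 = 80.0%, Team Beta 15/16 = 93.8% → Team Beta
P0: the Product team 61/213 = 28.6%, Team Beta 99/252 = 39.3% → Team Beta
Overall: the Product team 157/364 = 43.1%, Team Beta 195/387 = 50.4% → Team Beta
Team Beta wins overall and in every ticket group — no reversal.

Yes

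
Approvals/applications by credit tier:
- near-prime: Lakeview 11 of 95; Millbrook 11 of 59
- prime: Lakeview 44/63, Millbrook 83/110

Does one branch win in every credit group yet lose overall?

Near-prime: Lakeview 11/95 = 11.6%, Millbrook 11/59 = 18.6% → Millbrook
Prime: Lakeview 44/63 = 69.8%, Millbrook 83/110 = 75.5% → Millbrook
Overall: Lakeview 55/158 = 34.8%, Millbrook 94/169 = 55.6% → Millbrook
Millbrook wins overall and in every credit group — no reversal.

No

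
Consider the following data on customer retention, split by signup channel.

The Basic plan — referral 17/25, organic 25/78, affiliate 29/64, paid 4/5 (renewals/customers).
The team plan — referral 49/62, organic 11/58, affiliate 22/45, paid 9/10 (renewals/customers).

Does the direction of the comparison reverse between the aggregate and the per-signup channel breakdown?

Referral: the Basic plan 17/25 = 68.0%, the team plan 49/62 = 79.0% → the team plan
Organic: the Basic plan 25/78 = 32.1%, the team plan 11/58 = 19.0% → the Basic plan
Affiliate: the Basic plan 29/64 = 45.3%, the team plan 22/45 = 48.9% → the team plan
Paid: the Basic plan 4/5 = 80.0%, the team plan 9/10 = 90.0% → the team plan
Overall: the Basic plan 75/172 = 43.6%, the team plan 91/175 = 52.0% → the team plan
Neither sweeps: the Basic plan wins 1 of 4 groups, the team plan wins 3. The team plan wins overall but not every group — no Simpson reversal.

No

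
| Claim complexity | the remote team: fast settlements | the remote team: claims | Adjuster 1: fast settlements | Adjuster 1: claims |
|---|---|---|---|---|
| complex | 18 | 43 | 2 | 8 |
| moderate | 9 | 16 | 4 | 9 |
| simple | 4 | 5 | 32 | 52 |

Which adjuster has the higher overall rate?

Complex: the remote team 18/43 = 41.9%, Adjuster 1 2/8 = 25.0% → the remote team
Moderate: the remote team 9/16 = 56.2%, Adjuster 1 4/9 = 44.4% → the remote team
Simple: the remote team 4/5 = 80.0%, Adjuster 1 32/52 = 61.5% → the remote team
Overall: the remote team 31/64 = 48.4%, Adjuster 1 38/69 = 55.1% → Adjuster 1
(The remote team wins every claim group but Adjuster 1 wins overall — the remote team's claims skew toward the low-rate complex group.)

Adjuster 1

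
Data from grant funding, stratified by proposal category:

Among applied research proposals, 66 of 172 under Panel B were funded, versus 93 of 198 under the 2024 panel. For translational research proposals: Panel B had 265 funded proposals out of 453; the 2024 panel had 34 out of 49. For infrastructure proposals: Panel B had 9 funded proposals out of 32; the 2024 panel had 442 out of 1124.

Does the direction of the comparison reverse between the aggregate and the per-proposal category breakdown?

Applied research: Panel B 66/172 = 38.4%, the 2024 panel 93/198 = 47.0% → the 2024 panel
Translational research: Panel B 265/453 = 58.5%, the 2024 panel 34/49 = 69.4% → the 2024 panel
Infrastructure: Panel B 9/32 = 28.1%, the 2024 panel 442/1124 = 39.3% → the 2024 panel
Overall: Panel B 340/657 = 51.8%, the 2024 panel 569/1371 = 41.5% → Panel B
The 2024 panel wins each proposal group but Panel B wins overall — the comparison reverses. The 2024 panel's proposals skew toward infrastructure, which has a lower base rate.

Yes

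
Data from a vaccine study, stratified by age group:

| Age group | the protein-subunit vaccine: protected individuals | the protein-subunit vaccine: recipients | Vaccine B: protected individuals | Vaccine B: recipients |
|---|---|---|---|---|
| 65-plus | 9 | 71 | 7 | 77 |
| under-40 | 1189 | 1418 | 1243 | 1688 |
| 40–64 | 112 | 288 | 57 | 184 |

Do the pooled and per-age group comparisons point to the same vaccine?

Yes

65-plus: the protein-subunit vaccine 9/71 = 12.7%, Vaccine B 7/77 = 9.1% → the protein-subunit vaccine
Under-40: the protein-subunit vaccine 1189/1418 = 83.9%, Vaccine B 1243/1688 = 73.6% → the protein-subunit vaccine
40–64: the protein-subunit vaccine 112/288 = 38.9%, Vaccine B 57/184 = 31.0% → the protein-subunit vaccine
Overall: the protein-subunit vaccine 1310/1777 = 73.7%, Vaccine B 1307/1949 = 67.1% → the protein-subunit vaccine
The protein-subunit vaccine wins overall and in every age group — no reversal.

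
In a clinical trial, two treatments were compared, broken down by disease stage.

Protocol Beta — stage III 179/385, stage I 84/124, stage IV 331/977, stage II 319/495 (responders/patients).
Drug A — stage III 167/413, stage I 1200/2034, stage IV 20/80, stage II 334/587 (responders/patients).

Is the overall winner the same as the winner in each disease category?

No

Stage III: Protocol Beta 179/385 = 46.5%, Drug A 167/413 = 40.4% → Protocol Beta
Stage I: Protocol Beta 84/124 = 67.7%, Drug A 1200/2034 = 59.0% → Protocol Beta
Stage IV: Protocol Beta 331/977 = 33.9%, Drug A 20/80 = 25.0% → Protocol Beta
Stage II: Protocol Beta 319/495 = 64.4%, Drug A 334/587 = 56.9% → Protocol Beta
Overall: Protocol Beta 913/1981 = 46.1%, Drug A 1721/3114 = 55.3% → Drug A
Protocol Beta wins each disease group but Drug A wins overall — the comparison reverses. Protocol Beta's patients skew toward stage IV, which has a lower base rate.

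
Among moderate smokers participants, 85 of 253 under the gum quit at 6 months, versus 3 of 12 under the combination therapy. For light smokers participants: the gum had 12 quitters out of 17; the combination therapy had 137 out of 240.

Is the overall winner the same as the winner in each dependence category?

No

Moderate smokers: the gum 85/253 = 33.6%, the combination therapy 3/12 = 25.0% → the gum
Light smokers: the gum 12/17 = 70.6%, the combination therapy 137/240 = 57.1% → the gum
Overall: the gum 97/270 = 35.9%, the combination therapy 140/252 = 55.6% → the combination therapy
The gum wins each dependence group but the combination therapy wins overall — the comparison reverses. The gum's participants skew toward moderate smokers, which has a lower base rate.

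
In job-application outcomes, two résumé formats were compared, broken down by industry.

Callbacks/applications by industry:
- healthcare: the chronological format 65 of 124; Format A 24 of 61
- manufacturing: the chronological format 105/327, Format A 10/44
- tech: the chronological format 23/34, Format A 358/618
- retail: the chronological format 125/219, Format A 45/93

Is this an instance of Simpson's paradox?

Healthcare: the chronological format 65/124 = 52.4%, Format A 24/61 = 39.3% → the chronological format
Manufacturing: the chronological format 105/327 = 32.1%, Format A 10/44 = 22.7% → the chronological format
Tech: the chronological format 23/34 = 67.6%, Format A 358/618 = 57.9% → the chronological format
Retail: the chronological format 125/219 = 57.1%, Format A 45/93 = 48.4% → the chronological format
Overall: the chronological format 318/704 = 45.2%, Format A 437/816 = 53.6% → Format A
The chronological format wins each industry group but Format A wins overall — the comparison reverses. The chronological format's applications skew toward manufacturing, which has a lower base rate.

Yes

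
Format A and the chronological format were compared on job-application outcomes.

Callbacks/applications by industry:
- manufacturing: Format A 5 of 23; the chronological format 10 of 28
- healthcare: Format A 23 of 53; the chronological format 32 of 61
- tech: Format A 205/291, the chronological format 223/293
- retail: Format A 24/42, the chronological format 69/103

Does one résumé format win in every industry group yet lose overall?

Manufacturing: Format A 5/23 = 21.7%, the chronological format 10/28 = 35.7% → the chronological format
Healthcare: Format A 23/53 = 43.4%, the chronological format 32/61 = 52.5% → the chronological format
Tech: Format A 205/291 = 70.4%, the chronological format 223/293 = 76.1% → the chronological format
Retail: Format A 24/42 = 57.1%, the chronological format 69/103 = 67.0% → the chronological format
Overall: Format A 257/409 = 62.8%, the chronological format 334/485 = 68.9% → the chronological format
The chronological format wins overall and in every industry group — no reversal.

No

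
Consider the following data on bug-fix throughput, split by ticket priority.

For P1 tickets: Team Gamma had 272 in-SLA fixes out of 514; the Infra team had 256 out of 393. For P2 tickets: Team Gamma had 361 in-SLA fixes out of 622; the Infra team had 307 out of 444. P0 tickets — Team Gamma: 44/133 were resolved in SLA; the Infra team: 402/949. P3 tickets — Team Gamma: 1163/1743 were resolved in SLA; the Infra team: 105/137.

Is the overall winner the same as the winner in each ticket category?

P1: Team Gamma 272/514 = 52.9%, the Infra team 256/393 = 65.1% → the Infra team
P2: Team Gamma 361/622 = 58.0%, the Infra team 307/444 = 69.1% → the Infra team
P0: Team Gamma 44/133 = 33.1%, the Infra team 402/949 = 42.4% → the Infra team
P3: Team Gamma 1163/1743 = 66.7%, the Infra team 105/137 = 76.6% → the Infra team
Overall: Team Gamma 1840/3012 = 61.1%, the Infra team 1070/1923 = 55.6% → Team Gamma
The Infra team wins each ticket group but Team Gamma wins overall — the comparison reverses. The Infra team's tickets skew toward P0, which has a lower base rate.

No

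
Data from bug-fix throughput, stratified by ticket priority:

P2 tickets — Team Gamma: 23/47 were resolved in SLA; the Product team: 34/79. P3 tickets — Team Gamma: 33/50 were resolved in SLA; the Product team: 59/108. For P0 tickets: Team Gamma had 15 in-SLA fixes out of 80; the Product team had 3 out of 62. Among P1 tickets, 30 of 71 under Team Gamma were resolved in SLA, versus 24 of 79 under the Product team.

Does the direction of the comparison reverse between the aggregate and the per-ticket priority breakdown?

No

P2: Team Gamma 23/47 = 48.9%, the Product team 34/79 = 43.0% → Team Gamma
P3: Team Gamma 33/50 = 66.0%, the Product team 59/108 = 54.6% → Team Gamma
P0: Team Gamma 15/80 = 18.8%, the Product team 3/62 = 4.8% → Team Gamma
P1: Team Gamma 30/71 = 42.3%, the Product team 24/79 = 30.4% → Team Gamma
Overall: Team Gamma 101/248 = 40.7%, the Product team 120/328 = 36.6% → Team Gamma
Team Gamma wins overall and in every ticket group — no reversal.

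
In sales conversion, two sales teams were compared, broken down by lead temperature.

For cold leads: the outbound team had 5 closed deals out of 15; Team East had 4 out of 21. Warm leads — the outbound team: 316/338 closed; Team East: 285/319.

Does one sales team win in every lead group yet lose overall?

Cold: the outbound team 5/15 = 33.3%, Team East 4/21 = 19.0% → the outbound team
Warm: the outbound team 316/338 = 93.5%, Team East 285/319 = 89.3% → the outbound team
Overall: the outbound team 321/353 = 90.9%, Team East 289/340 = 85.0% → the outbound team
The outbound team wins overall and in every lead group — no reversal.

No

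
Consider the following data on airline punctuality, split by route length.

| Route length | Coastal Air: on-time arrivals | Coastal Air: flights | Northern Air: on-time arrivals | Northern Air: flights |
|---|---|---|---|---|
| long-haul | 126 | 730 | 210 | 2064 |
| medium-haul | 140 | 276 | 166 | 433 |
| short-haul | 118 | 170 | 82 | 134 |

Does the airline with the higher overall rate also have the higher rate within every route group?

Long-haul: Coastal Air 126/730 = 17.3%, Northern Air 210/2064 = 10.2% → Coastal Air
Medium-haul: Coastal Air 140/276 = 50.7%, Northern Air 166/433 = 38.3% → Coastal Air
Short-haul: Coastal Air 118/170 = 69.4%, Northern Air 82/134 = 61.2% → Coastal Air
Overall: Coastal Air 384/1176 = 32.7%, Northern Air 458/2631 = 17.4% → Coastal Air
Coastal Air wins overall and in every route group — no reversal.

Yes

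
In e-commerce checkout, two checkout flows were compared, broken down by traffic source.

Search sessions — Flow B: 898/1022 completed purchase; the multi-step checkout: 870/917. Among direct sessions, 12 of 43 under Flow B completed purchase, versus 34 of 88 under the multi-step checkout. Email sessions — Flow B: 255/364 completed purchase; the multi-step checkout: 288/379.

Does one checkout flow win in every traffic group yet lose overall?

No

Search: Flow B 898/1022 = 87.9%, the multi-step checkout 870/917 = 94.9% → the multi-step checkout
Direct: Flow B 12/43 = 27.9%, the multi-step checkout 34/88 = 38.6% → the multi-step checkout
Email: Flow B 255/364 = 70.1%, the multi-step checkout 288/379 = 76.0% → the multi-step checkout
Overall: Flow B 1165/1429 = 81.5%, the multi-step checkout 1192/1384 = 86.1% → the multi-step checkout
The multi-step checkout wins overall and in every traffic group — no reversal.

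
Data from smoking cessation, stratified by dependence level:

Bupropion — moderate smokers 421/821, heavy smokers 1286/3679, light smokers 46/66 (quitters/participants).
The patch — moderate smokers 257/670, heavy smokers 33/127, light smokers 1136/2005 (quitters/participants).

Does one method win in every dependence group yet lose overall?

Moderate smokers: bupropion 421/821 = 51.3%, the patch 257/670 = 38.4% → bupropion
Heavy smokers: bupropion 1286/3679 = 35.0%, the patch 33/127 = 26.0% → bupropion
Light smokers: bupropion 46/66 = 69.7%, the patch 1136/2005 = 56.7% → bupropion
Overall: bupropion 1753/4566 = 38.4%, the patch 1426/2802 = 50.9% → the patch
Bupropion wins each dependence group but the patch wins overall — the comparison reverses. Bupropion's participants skew toward heavy smokers, which has a lower base rate.

Yes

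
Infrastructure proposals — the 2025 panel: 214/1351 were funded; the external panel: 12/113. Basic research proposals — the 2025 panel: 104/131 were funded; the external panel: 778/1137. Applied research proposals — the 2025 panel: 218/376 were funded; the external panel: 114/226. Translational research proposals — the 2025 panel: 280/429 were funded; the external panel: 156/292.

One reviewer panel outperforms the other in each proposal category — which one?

Infrastructure: the 2025 panel 214/1351 = 15.8%, the external panel 12/113 = 10.6% → the 2025 panel
Basic research: the 2025 panel 104/131 = 79.4%, the external panel 778/1137 = 68.4% → the 2025 panel
Applied research: the 2025 panel 218/376 = 58.0%, the external panel 114/226 = 50.4% → the 2025 panel
Translational research: the 2025 panel 280/429 = 65.3%, the external panel 156/292 = 53.4% → the 2025 panel
The 2025 panel has the higher rate in all 4 groups.

the 2025 panel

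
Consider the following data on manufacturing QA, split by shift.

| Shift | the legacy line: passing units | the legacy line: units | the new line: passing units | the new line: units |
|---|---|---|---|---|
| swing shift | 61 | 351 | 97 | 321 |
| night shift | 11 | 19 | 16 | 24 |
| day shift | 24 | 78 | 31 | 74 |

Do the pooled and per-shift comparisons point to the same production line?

Swing shift: the legacy line 61/351 = 17.4%, the new line 97/321 = 30.2% → the new line
Night shift: the legacy line 11/19 = 57.9%, the new line 16/24 = 66.7% → the new line
Day shift: the legacy line 24/78 = 30.8%, the new line 31/74 = 41.9% → the new line
Overall: the legacy line 96/448 = 21.4%, the new line 144/419 = 34.4% → the new line
The new line wins overall and in every shift group — no reversal.

Yes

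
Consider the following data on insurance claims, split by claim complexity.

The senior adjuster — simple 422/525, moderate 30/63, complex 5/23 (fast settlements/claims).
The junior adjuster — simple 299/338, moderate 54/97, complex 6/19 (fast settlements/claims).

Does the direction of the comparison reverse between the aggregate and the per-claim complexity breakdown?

Simple: the senior adjuster 422/525 = 80.4%, the junior adjuster 299/338 = 88.5% → the junior adjuster
Moderate: the senior adjuster 30/63 = 47.6%, the junior adjuster 54/97 = 55.7% → the junior adjuster
Complex: the senior adjuster 5/23 = 21.7%, the junior adjuster 6/19 = 31.6% → the junior adjuster
Overall: the senior adjuster 457/611 = 74.8%, the junior adjuster 359/454 = 79.1% → the junior adjuster
The junior adjuster wins overall and in every claim group — no reversal.

No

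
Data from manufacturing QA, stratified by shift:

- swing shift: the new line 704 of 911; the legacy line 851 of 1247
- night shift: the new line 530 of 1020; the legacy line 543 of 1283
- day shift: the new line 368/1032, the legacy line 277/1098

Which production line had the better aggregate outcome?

the new line

Swing shift: the new line 704/911 = 77.3%, the legacy line 851/1247 = 68.2% → the new line
Night shift: the new line 530/1020 = 52.0%, the legacy line 543/1283 = 42.3% → the new line
Day shift: the new line 368/1032 = 35.7%, the legacy line 277/1098 = 25.2% → the new line
Overall: the new line 1602/2963 = 54.1%, the legacy line 1671/3628 = 46.1% → the new line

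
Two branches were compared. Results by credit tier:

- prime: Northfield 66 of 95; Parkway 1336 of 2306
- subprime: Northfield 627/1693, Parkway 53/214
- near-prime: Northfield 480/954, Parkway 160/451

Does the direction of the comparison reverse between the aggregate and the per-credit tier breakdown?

Yes

Prime: Northfield 66/95 = 69.5%, Parkway 1336/2306 = 57.9% → Northfield
Subprime: Northfield 627/1693 = 37.0%, Parkway 53/214 = 24.8% → Northfield
Near-prime: Northfield 480/954 = 50.3%, Parkway 160/451 = 35.5% → Northfield
Overall: Northfield 1173/2742 = 42.8%, Parkway 1549/2971 = 52.1% → Parkway
Northfield wins each credit group but Parkway wins overall — the comparison reverses. Northfield's applications skew toward subprime, which has a lower base rate.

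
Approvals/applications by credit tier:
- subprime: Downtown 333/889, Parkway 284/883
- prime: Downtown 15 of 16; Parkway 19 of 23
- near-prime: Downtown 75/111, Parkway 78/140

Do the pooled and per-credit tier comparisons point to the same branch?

Subprime: Downtown 333/889 = 37.5%, Parkway 284/883 = 32.2% → Downtown
Prime: Downtown 15/16 = 93.8%, Parkway 19/23 = 82.6% → Downtown
Near-prime: Downtown 75/111 = 67.6%, Parkway 78/140 = 55.7% → Downtown
Overall: Downtown 423/1016 = 41.6%, Parkway 381/1046 = 36.4% → Downtown
Downtown wins overall and in every credit group — no reversal.

Yes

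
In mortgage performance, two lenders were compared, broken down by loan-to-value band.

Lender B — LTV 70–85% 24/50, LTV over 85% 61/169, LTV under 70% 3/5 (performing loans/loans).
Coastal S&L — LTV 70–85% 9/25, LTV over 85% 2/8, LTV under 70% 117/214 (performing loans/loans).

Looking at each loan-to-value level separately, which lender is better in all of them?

Lender B

LTV 70–85%: Lender B 24/50 = 48.0%, Coastal S&L 9/25 = 36.0% → Lender B
LTV over 85%: Lender B 61/169 = 36.1%, Coastal S&L 2/8 = 25.0% → Lender B
LTV under 70%: Lender B 3/5 = 60.0%, Coastal S&L 117/214 = 54.7% → Lender B
Lender B has the higher rate in all 3 groups.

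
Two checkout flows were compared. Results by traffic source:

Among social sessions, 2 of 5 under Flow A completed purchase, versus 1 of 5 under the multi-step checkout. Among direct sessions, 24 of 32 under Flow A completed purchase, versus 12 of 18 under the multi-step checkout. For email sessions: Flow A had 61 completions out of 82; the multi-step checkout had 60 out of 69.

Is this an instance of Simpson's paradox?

No

Social: Flow A 2/5 = 40.0%, the multi-step checkout 1/5 = 20.0% → Flow A
Direct: Flow A 24/32 = 75.0%, the multi-step checkout 12/18 = 66.7% → Flow A
Email: Flow A 61/82 = 74.4%, the multi-step checkout 60/69 = 87.0% → the multi-step checkout
Overall: Flow A 87/119 = 73.1%, the multi-step checkout 73/92 = 79.3% → the multi-step checkout
Neither sweeps: Flow A wins 2 of 3 groups, the multi-step checkout wins 1. The multi-step checkout wins overall but not every group — no Simpson reversal.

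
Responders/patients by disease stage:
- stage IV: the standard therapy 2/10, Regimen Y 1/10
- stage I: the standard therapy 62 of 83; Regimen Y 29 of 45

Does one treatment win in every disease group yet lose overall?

No

Stage IV: the standard therapy 2/10 = 20.0%, Regimen Y 1/10 = 10.0% → the standard therapy
Stage I: the standard therapy 62/83 = 74.7%, Regimen Y 29/45 = 64.4% → the standard therapy
Overall: the standard therapy 64/93 = 68.8%, Regimen Y 30/55 = 54.5% → the standard therapy
The standard therapy wins overall and in every disease group — no reversal.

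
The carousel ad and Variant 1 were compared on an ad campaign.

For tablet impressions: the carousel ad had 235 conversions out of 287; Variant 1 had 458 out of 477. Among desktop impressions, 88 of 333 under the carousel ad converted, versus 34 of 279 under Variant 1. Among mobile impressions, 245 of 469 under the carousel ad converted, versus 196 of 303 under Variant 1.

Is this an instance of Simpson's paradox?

Tablet: the carousel ad 235/287 = 81.9%, Variant 1 458/477 = 96.0% → Variant 1
Desktop: the carousel ad 88/333 = 26.4%, Variant 1 34/279 = 12.2% → the carousel ad
Mobile: the carousel ad 245/469 = 52.2%, Variant 1 196/303 = 64.7% → Variant 1
Overall: the carousel ad 568/1089 = 52.2%, Variant 1 688/1059 = 65.0% → Variant 1
Neither sweeps: the carousel ad wins 1 of 3 groups, Variant 1 wins 2. Variant 1 wins overall but not every group — no Simpson reversal.

No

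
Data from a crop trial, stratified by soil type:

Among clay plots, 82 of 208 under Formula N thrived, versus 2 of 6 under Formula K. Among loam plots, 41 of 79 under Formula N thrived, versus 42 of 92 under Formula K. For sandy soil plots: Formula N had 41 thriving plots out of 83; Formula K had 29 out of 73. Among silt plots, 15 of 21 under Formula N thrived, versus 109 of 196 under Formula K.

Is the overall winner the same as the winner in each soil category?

No

Clay: Formula N 82/208 = 39.4%, Formula K 2/6 = 33.3% → Formula N
Loam: Formula N 41/79 = 51.9%, Formula K 42/92 = 45.7% → Formula N
Sandy soil: Formula N 41/83 = 49.4%, Formula K 29/73 = 39.7% → Formula N
Silt: Formula N 15/21 = 71.4%, Formula K 109/196 = 55.6% → Formula N
Overall: Formula N 179/391 = 45.8%, Formula K 182/367 = 49.6% → Formula K
Formula N wins each soil group but Formula K wins overall — the comparison reverses. Formula N's plots skew toward clay, which has a lower base rate.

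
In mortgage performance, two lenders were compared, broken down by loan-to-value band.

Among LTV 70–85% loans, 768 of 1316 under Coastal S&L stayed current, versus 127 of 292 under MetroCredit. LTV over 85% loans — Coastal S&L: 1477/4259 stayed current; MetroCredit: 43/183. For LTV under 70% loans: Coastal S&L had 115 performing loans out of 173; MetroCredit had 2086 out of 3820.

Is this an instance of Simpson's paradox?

Yes

LTV 70–85%: Coastal S&L 768/1316 = 58.4%, MetroCredit 127/292 = 43.5% → Coastal S&L
LTV over 85%: Coastal S&L 1477/4259 = 34.7%, MetroCredit 43/183 = 23.5% → Coastal S&L
LTV under 70%: Coastal S&L 115/173 = 66.5%, MetroCredit 2086/3820 = 54.6% → Coastal S&L
Overall: Coastal S&L 2360/5748 = 41.1%, MetroCredit 2256/4295 = 52.5% → MetroCredit
Coastal S&L wins each loan-to-value group but MetroCredit wins overall — the comparison reverses. Coastal S&L's loans skew toward LTV over 85%, which has a lower base rate.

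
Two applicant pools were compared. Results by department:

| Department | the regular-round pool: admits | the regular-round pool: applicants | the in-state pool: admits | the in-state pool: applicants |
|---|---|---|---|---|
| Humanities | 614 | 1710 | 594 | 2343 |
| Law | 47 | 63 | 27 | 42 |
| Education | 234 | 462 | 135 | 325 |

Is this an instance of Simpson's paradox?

Humanities: the regular-round pool 614/1710 = 35.9%, the in-state pool 594/2343 = 25.4% → the regular-round pool
Law: the regular-round pool 47/63 = 74.6%, the in-state pool 27/42 = 64.3% → the regular-round pool
Education: the regular-round pool 234/462 = 50.6%, the in-state pool 135/325 = 41.5% → the regular-round pool
Overall: the regular-round pool 895/2235 = 40.0%, the in-state pool 756/2710 = 27.9% → the regular-round pool
The regular-round pool wins overall and in every department group — no reversal.

No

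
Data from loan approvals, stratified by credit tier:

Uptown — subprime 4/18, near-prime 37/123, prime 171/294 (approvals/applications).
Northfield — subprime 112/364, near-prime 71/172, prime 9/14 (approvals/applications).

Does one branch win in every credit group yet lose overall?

Subprime: Uptown 4/18 = 22.2%, Northfield 112/364 = 30.8% → Northfield
Near-prime: Uptown 37/123 = 30.1%, Northfield 71/172 = 41.3% → Northfield
Prime: Uptown 171/294 = 58.2%, Northfield 9/14 = 64.3% → Northfield
Overall: Uptown 212/435 = 48.7%, Northfield 192/550 = 34.9% → Uptown
Northfield wins each credit group but Uptown wins overall — the comparison reverses. Northfield's applications skew toward subprime, which has a lower base rate.

Yes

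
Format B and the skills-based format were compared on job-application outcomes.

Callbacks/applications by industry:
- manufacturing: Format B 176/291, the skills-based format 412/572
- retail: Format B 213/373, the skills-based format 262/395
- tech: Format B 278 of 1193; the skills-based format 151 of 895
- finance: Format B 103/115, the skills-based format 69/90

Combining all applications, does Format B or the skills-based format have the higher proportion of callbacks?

the skills-based format

Manufacturing: Format B 176/291 = 60.5%, the skills-based format 412/572 = 72.0% → the skills-based format
Retail: Format B 213/373 = 57.1%, the skills-based format 262/395 = 66.3% → the skills-based format
Tech: Format B 278/1193 = 23.3%, the skills-based format 151/895 = 16.9% → Format B
Finance: Format B 103/115 = 89.6%, the skills-based format 69/90 = 76.7% → Format B
Overall: Format B 770/1972 = 39.0%, the skills-based format 894/1952 = 45.8% → the skills-based format
(Neither sweeps every industry group, but the skills-based format has the higher pooled rate.)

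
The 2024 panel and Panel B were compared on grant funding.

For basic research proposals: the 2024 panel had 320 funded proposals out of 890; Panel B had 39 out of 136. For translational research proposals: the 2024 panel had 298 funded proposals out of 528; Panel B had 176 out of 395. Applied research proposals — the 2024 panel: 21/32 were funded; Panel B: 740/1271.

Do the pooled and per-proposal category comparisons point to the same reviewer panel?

Basic research: the 2024 panel 320/890 = 36.0%, Panel B 39/136 = 28.7% → the 2024 panel
Translational research: the 2024 panel 298/528 = 56.4%, Panel B 176/395 = 44.6% → the 2024 panel
Applied research: the 2024 panel 21/32 = 65.6%, Panel B 740/1271 = 58.2% → the 2024 panel
Overall: the 2024 panel 639/1450 = 44.1%, Panel B 955/1802 = 53.0% → Panel B
The 2024 panel wins each proposal group but Panel B wins overall — the comparison reverses. The 2024 panel's proposals skew toward basic research, which has a lower base rate.

No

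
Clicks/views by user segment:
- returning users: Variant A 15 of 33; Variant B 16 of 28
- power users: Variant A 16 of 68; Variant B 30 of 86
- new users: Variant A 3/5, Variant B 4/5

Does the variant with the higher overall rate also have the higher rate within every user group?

Yes

Returning users: Variant A 15/33 = 45.5%, Variant B 16/28 = 57.1% → Variant B
Power users: Variant A 16/68 = 23.5%, Variant B 30/86 = 34.9% → Variant B
New users: Variant A 3/5 = 60.0%, Variant B 4/5 = 80.0% → Variant B
Overall: Variant A 34/106 = 32.1%, Variant B 50/119 = 42.0% → Variant B
Variant B wins overall and in every user group — no reversal.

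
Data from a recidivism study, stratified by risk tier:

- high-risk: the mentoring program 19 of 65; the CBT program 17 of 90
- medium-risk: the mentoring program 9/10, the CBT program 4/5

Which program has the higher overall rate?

the mentoring program

High-risk: the mentoring program 19/65 = 29.2%, the CBT program 17/90 = 18.9% → the mentoring program
Medium-risk: the mentoring program 9/10 = 90.0%, the CBT program 4/5 = 80.0% → the mentoring program
Overall: the mentoring program 28/75 = 37.3%, the CBT program 21/95 = 22.1% → the mentoring program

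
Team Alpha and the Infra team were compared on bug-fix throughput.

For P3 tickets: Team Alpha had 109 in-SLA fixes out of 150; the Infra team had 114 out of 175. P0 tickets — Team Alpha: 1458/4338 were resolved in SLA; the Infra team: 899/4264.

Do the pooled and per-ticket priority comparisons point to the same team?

Yes

P3: Team Alpha 109/150 = 72.7%, the Infra team 114/175 = 65.1% → Team Alpha
P0: Team Alpha 1458/4338 = 33.6%, the Infra team 899/4264 = 21.1% → Team Alpha
Overall: Team Alpha 1567/4488 = 34.9%, the Infra team 1013/4439 = 22.8% → Team Alpha
Team Alpha wins overall and in every ticket group — no reversal.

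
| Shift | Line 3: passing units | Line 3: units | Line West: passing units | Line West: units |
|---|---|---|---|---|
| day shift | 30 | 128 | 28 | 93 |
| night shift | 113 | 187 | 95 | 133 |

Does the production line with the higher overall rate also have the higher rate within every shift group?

Day shift: Line 3 30/128 = 23.4%, Line West 28/93 = 30.1% → Line West
Night shift: Line 3 113/187 = 60.4%, Line West 95/133 = 71.4% → Line West
Overall: Line 3 143/315 = 45.4%, Line West 123/226 = 54.4% → Line West
Line West wins overall and in every shift group — no reversal.

Yes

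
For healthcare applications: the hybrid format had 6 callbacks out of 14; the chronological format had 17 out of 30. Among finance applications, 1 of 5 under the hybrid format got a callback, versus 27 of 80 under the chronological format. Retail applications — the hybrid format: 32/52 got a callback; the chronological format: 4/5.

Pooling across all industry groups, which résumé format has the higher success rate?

Healthcare: the hybrid format 6/14 = 42.9%, the chronological format 17/30 = 56.7% → the chronological format
Finance: the hybrid format 1/5 = 20.0%, the chronological format 27/80 = 33.8% → the chronological format
Retail: the hybrid format 32/52 = 61.5%, the chronological format 4/5 = 80.0% → the chronological format
Overall: the hybrid format 39/71 = 54.9%, the chronological format 48/115 = 41.7% → the hybrid format
(The chronological format wins every industry group but the hybrid format wins overall — the chronological format's applications skew toward the low-rate finance group.)

the hybrid format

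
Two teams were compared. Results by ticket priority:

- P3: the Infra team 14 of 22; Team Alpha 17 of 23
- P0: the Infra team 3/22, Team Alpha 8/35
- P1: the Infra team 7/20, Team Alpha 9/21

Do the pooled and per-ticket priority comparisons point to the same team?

P3: the Infra team 14/22 = 63.6%, Team Alpha 17/23 = 73.9% → Team Alpha
P0: the Infra team 3/22 = 13.6%, Team Alpha 8/35 = 22.9% → Team Alpha
P1: the Infra team 7/20 = 35.0%, Team Alpha 9/21 = 42.9% → Team Alpha
Overall: the Infra team 24/64 = 37.5%, Team Alpha 34/79 = 43.0% → Team Alpha
Team Alpha wins overall and in every ticket group — no reversal.

Yes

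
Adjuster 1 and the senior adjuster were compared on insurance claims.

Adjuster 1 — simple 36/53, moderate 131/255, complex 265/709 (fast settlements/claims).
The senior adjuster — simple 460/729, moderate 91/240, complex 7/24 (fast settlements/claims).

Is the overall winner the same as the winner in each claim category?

No

Simple: Adjuster 1 36/53 = 67.9%, the senior adjuster 460/729 = 63.1% → Adjuster 1
Moderate: Adjuster 1 131/255 = 51.4%, the senior adjuster 91/240 = 37.9% → Adjuster 1
Complex: Adjuster 1 265/709 = 37.4%, the senior adjuster 7/24 = 29.2% → Adjuster 1
Overall: Adjuster 1 432/1017 = 42.5%, the senior adjuster 558/993 = 56.2% → the senior adjuster
Adjuster 1 wins each claim group but the senior adjuster wins overall — the comparison reverses. Adjuster 1's claims skew toward complex, which has a lower base rate.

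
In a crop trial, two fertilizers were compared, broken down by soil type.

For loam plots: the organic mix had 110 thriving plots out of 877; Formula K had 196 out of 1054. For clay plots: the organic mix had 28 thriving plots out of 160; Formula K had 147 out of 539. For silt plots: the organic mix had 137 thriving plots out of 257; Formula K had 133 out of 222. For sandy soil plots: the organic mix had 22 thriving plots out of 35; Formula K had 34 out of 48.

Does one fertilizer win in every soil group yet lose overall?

Loam: the organic mix 110/877 = 12.5%, Formula K 196/1054 = 18.6% → Formula K
Clay: the organic mix 28/160 = 17.5%, Formula K 147/539 = 27.3% → Formula K
Silt: the organic mix 137/257 = 53.3%, Formula K 133/222 = 59.9% → Formula K
Sandy soil: the organic mix 22/35 = 62.9%, Formula K 34/48 = 70.8% → Formula K
Overall: the organic mix 297/1329 = 22.3%, Formula K 510/1863 = 27.4% → Formula K
Formula K wins overall and in every soil group — no reversal.

No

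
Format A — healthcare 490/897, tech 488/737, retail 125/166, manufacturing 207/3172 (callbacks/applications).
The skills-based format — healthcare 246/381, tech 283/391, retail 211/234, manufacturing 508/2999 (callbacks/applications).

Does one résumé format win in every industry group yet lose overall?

No

Healthcare: Format A 490/897 = 54.6%, the skills-based format 246/381 = 64.6% → the skills-based format
Tech: Format A 488/737 = 66.2%, the skills-based format 283/391 = 72.4% → the skills-based format
Retail: Format A 125/166 = 75.3%, the skills-based format 211/234 = 90.2% → the skills-based format
Manufacturing: Format A 207/3172 = 6.5%, the skills-based format 508/2999 = 16.9% → the skills-based format
Overall: Format A 1310/4972 = 26.3%, the skills-based format 1248/4005 = 31.2% → the skills-based format
The skills-based format wins overall and in every industry group — no reversal.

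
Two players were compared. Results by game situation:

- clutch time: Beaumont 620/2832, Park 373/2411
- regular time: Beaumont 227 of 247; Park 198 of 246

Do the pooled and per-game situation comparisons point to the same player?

Yes

Clutch time: Beaumont 620/2832 = 21.9%, Park 373/2411 = 15.5% → Beaumont
Regular time: Beaumont 227/247 = 91.9%, Park 198/246 = 80.5% → Beaumont
Overall: Beaumont 847/3079 = 27.5%, Park 571/2657 = 21.5% → Beaumont
Beaumont wins overall and in every game group — no reversal.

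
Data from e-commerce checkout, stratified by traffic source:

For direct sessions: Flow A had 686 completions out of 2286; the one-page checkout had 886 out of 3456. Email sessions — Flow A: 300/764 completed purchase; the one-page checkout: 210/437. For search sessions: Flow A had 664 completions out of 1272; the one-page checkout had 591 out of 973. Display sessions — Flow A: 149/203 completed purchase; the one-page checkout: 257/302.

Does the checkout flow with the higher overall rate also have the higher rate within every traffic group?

Direct: Flow A 686/2286 = 30.0%, the one-page checkout 886/3456 = 25.6% → Flow A
Email: Flow A 300/764 = 39.3%, the one-page checkout 210/437 = 48.1% → the one-page checkout
Search: Flow A 664/1272 = 52.2%, the one-page checkout 591/973 = 60.7% → the one-page checkout
Display: Flow A 149/203 = 73.4%, the one-page checkout 257/302 = 85.1% → the one-page checkout
Overall: Flow A 1799/4525 = 39.8%, the one-page checkout 1944/5168 = 37.6% → Flow A
Neither sweeps: Flow A wins 1 of 4 groups, the one-page checkout wins 3. Flow A wins overall but not every group — no Simpson reversal.

No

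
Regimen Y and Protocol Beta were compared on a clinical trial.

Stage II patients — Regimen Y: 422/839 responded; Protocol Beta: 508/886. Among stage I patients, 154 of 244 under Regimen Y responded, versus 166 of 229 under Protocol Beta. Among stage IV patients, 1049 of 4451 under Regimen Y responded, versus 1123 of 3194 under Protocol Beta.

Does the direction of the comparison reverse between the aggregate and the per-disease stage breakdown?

No

Stage II: Regimen Y 422/839 = 50.3%, Protocol Beta 508/886 = 57.3% → Protocol Beta
Stage I: Regimen Y 154/244 = 63.1%, Protocol Beta 166/229 = 72.5% → Protocol Beta
Stage IV: Regimen Y 1049/4451 = 23.6%, Protocol Beta 1123/3194 = 35.2% → Protocol Beta
Overall: Regimen Y 1625/5534 = 29.4%, Protocol Beta 1797/4309 = 41.7% → Protocol Beta
Protocol Beta wins overall and in every disease group — no reversal.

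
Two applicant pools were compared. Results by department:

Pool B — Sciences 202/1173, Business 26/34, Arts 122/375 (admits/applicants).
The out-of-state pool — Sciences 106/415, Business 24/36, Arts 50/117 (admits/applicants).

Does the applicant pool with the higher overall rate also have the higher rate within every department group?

No

Sciences: Pool B 202/1173 = 17.2%, the out-of-state pool 106/415 = 25.5% → the out-of-state pool
Business: Pool B 26/34 = 76.5%, the out-of-state pool 24/36 = 66.7% → Pool B
Arts: Pool B 122/375 = 32.5%, the out-of-state pool 50/117 = 42.7% → the out-of-state pool
Overall: Pool B 350/1582 = 22.1%, the out-of-state pool 180/568 = 31.7% → the out-of-state pool
Neither sweeps: Pool B wins 1 of 3 groups, the out-of-state pool wins 2. The out-of-state pool wins overall but not every group — no Simpson reversal.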